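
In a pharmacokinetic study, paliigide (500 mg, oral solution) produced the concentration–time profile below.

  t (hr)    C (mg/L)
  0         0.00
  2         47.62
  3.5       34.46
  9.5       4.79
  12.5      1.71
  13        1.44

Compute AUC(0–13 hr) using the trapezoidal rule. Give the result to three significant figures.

AUC = 237 mg/L·hr

Trapezoidal AUC_0→13:
  [0→2]: (0.00+47.62)/2 × 2 = 47.62
  [2→3.5]: (47.62+34.46)/2 × 1.5 = 61.56
  [3.5→9.5]: (34.46+4.79)/2 × 6 = 117.75
  [9.5→12.5]: (4.79+1.71)/2 × 3 = 9.75
  [12.5→13]: (1.71+1.44)/2 × 0.5 = 0.7875
  Sum = 237.4675 mg/L·hr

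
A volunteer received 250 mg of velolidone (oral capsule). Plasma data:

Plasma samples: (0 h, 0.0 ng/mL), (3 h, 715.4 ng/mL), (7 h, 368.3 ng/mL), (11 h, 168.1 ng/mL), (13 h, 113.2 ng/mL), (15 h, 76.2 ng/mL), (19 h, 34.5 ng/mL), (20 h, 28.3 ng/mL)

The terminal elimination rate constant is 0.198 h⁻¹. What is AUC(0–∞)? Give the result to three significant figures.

AUC = 5180 ng/mL·h

Trapezoidal AUC_0→20:
  [0→3]: (0.0+715.4)/2 × 3 = 1073.1
  [3→7]: (715.4+368.3)/2 × 4 = 2167.4
  [7→11]: (368.3+168.1)/2 × 4 = 1072.8
  [11→13]: (168.1+113.2)/2 × 2 = 281.3
  [13→15]: (113.2+76.2)/2 × 2 = 189.4
  [15→19]: (76.2+34.5)/2 × 4 = 221.4
  [19→20]: (34.5+28.3)/2 × 1 = 31.4
  Sum = 5036.8 ng/mL·h
Extrapolated tail: C_last / k_e = 28.3 / 0.198 = 142.929
AUC_0→∞ = 5036.8 + 142.929 = 5179.729 ng/mL·h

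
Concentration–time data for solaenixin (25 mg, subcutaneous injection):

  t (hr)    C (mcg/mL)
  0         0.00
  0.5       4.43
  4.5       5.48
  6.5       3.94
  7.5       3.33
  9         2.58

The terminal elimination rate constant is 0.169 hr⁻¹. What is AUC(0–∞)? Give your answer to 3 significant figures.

Trapezoidal AUC_0→9:
  [0→0.5]: (0.00+4.43)/2 × 0.5 = 1.1075
  [0.5→4.5]: (4.43+5.48)/2 × 4 = 19.82
  [4.5→6.5]: (5.48+3.94)/2 × 2 = 9.42
  [6.5→7.5]: (3.94+3.33)/2 × 1 = 3.635
  [7.5→9]: (3.33+2.58)/2 × 1.5 = 4.4325
  Sum = 38.415 mcg/mL·hr
Extrapolated tail: C_last / k_e = 2.58 / 0.169 = 15.266
AUC_0→∞ = 38.415 + 15.266 = 53.681 mcg/mL·hr

AUC = 53.7 mcg/mL·hr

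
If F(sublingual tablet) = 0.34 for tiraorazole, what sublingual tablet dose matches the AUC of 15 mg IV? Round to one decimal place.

D_sublingual = 44.1 mg

For equal systemic exposure: F × D_ev = D_iv
D_ev = D_iv / F = 15 / 0.34 = 44.1176 mg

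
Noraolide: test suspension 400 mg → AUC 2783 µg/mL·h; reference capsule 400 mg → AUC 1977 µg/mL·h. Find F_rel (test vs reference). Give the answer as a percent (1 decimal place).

F_rel = 140.8%

F_rel = (AUC_test/D_test) / (AUC_ref/D_ref)
      = (2783/400) / (1977/400)
      = 6.9575 / 4.9425 = 1.4077 = 140.77%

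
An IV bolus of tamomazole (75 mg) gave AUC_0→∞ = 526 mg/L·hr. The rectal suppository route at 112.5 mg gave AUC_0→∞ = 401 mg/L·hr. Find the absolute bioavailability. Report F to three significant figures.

F = 0.508

F = (AUC_ev / D_ev) / (AUC_iv / D_iv)
  = (401/112.5) / (526/75)
  = 3.56444 / 7.01333 = 0.5082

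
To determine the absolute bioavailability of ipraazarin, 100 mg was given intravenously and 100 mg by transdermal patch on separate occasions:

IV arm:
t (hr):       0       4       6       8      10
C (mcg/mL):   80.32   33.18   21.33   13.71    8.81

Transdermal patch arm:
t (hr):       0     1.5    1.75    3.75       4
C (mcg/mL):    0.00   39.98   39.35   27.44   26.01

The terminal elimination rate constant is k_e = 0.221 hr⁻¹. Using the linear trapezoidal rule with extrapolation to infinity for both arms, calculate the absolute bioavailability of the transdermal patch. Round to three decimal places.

Trapezoidal AUC_0→10 (IV):
  [0→4]: (80.32+33.18)/2 × 4 = 227.0
  [4→6]: (33.18+21.33)/2 × 2 = 54.51
  [6→8]: (21.33+13.71)/2 × 2 = 35.04
  [8→10]: (13.71+8.81)/2 × 2 = 22.52
  Sum = 339.07 mcg/mL·hr
IV tail: 8.81/0.221 = 39.864; AUC_iv,0→∞ = 339.07 + 39.864 = 378.934 mcg/mL·hr
Trapezoidal AUC_0→4 (transdermal patch):
  [0→1.5]: (0.00+39.98)/2 × 1.5 = 29.985
  [1.5→1.75]: (39.98+39.35)/2 × 0.25 = 9.91625
  [1.75→3.75]: (39.35+27.44)/2 × 2 = 66.79
  [3.75→4]: (27.44+26.01)/2 × 0.25 = 6.68125
  Sum = 113.3725 mcg/mL·hr
transdermal patch tail: 26.01/0.221 = 117.692; AUC_ev,0→∞ = 113.3725 + 117.692 = 231.0645 mcg/mL·hr
F = (AUC_ev/D_ev)/(AUC_iv/D_iv) = (231.0645/100)/(378.934/100) = 2.310645/3.78934 = 0.6098

F = 0.610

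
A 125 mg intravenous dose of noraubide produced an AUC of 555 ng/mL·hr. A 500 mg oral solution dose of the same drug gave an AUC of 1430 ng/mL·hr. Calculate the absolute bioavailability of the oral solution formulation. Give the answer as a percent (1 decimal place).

F = 64.4%

F = (AUC_ev / D_ev) / (AUC_iv / D_iv)
  = (1430/500) / (555/125)
  = 2.86 / 4.44 = 0.6441
  = 64.41%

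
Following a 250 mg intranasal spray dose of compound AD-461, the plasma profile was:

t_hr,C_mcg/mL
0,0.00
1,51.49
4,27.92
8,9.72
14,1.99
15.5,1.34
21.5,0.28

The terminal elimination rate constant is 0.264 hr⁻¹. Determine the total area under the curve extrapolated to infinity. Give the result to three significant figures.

Trapezoidal AUC_0→21.5:
  [0→1]: (0.00+51.49)/2 × 1 = 25.745
  [1→4]: (51.49+27.92)/2 × 3 = 119.115
  [4→8]: (27.92+9.72)/2 × 4 = 75.28
  [8→14]: (9.72+1.99)/2 × 6 = 35.13
  [14→15.5]: (1.99+1.34)/2 × 1.5 = 2.4975
  [15.5→21.5]: (1.34+0.28)/2 × 6 = 4.86
  Sum = 262.6275 mcg/mL·hr
Extrapolated tail: C_last / k_e = 0.28 / 0.264 = 1.061
AUC_0→∞ = 262.6275 + 1.061 = 263.6885 mcg/mL·hr

AUC = 264 mcg/mL·hr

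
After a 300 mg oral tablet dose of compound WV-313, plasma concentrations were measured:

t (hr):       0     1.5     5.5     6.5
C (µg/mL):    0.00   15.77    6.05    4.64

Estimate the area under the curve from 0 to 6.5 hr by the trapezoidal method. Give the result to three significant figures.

AUC = 60.8 µg/mL·hr

Trapezoidal AUC_0→6.5:
  [0→1.5]: (0.00+15.77)/2 × 1.5 = 11.8275
  [1.5→5.5]: (15.77+6.05)/2 × 4 = 43.64
  [5.5→6.5]: (6.05+4.64)/2 × 1 = 5.345
  Sum = 60.8125 µg/mL·hr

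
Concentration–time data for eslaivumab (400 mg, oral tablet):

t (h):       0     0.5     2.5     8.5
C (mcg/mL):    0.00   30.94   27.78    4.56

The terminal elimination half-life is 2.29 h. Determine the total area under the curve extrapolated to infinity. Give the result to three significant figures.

Trapezoidal AUC_0→8.5:
  [0→0.5]: (0.00+30.94)/2 × 0.5 = 7.735
  [0.5→2.5]: (30.94+27.78)/2 × 2 = 58.72
  [2.5→8.5]: (27.78+4.56)/2 × 6 = 97.02
  Sum = 163.475 mcg/mL·h
k_e = ln2 / t½ = 0.693147 / 2.29 = 0.3027 h^-1
Extrapolated tail: C_last / k_e = 4.56 / 0.3027 = 15.064
AUC_0→∞ = 163.475 + 15.064 = 178.539 mcg/mL·h

AUC = 179 mcg/mL·h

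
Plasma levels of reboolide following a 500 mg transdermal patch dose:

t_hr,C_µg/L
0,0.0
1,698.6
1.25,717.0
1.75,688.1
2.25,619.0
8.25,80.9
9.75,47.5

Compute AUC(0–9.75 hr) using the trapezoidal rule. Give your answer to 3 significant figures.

AUC = 3400 µg/L·hr

Trapezoidal AUC_0→9.75:
  [0→1]: (0.0+698.6)/2 × 1 = 349.3
  [1→1.25]: (698.6+717.0)/2 × 0.25 = 176.95
  [1.25→1.75]: (717.0+688.1)/2 × 0.5 = 351.275
  [1.75→2.25]: (688.1+619.0)/2 × 0.5 = 326.775
  [2.25→8.25]: (619.0+80.9)/2 × 6 = 2099.7
  [8.25→9.75]: (80.9+47.5)/2 × 1.5 = 96.3
  Sum = 3400.3 µg/L·hr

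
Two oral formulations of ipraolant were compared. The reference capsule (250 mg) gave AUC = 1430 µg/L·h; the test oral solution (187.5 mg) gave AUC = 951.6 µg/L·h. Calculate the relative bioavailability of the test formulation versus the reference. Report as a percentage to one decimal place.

F_rel = 88.7%

F_rel = (AUC_test/D_test) / (AUC_ref/D_ref)
      = (951.6/187.5) / (1430/250)
      = 5.0752 / 5.72 = 0.8873 = 88.73%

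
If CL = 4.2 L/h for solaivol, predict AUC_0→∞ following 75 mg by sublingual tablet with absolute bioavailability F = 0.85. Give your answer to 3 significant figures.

AUC_0→∞ = F × Dose / CL
        = 0.85 × 75 / 4.2 = 15.1786 mg/L·h

AUC = 15.2 mg/L·h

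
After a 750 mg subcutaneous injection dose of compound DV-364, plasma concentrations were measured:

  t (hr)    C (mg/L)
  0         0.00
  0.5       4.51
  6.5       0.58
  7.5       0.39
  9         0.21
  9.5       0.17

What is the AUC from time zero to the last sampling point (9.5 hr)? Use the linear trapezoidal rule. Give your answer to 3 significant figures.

Trapezoidal AUC_0→9.5:
  [0→0.5]: (0.00+4.51)/2 × 0.5 = 1.1275
  [0.5→6.5]: (4.51+0.58)/2 × 6 = 15.27
  [6.5→7.5]: (0.58+0.39)/2 × 1 = 0.485
  [7.5→9]: (0.39+0.21)/2 × 1.5 = 0.45
  [9→9.5]: (0.21+0.17)/2 × 0.5 = 0.095
  Sum = 17.4275 mg/L·hr

AUC = 17.4 mg/L·hr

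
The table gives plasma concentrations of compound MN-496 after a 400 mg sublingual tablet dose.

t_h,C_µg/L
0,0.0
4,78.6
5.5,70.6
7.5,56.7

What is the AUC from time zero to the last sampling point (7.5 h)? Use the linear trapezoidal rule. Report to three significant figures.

Trapezoidal AUC_0→7.5:
  [0→4]: (0.0+78.6)/2 × 4 = 157.2
  [4→5.5]: (78.6+70.6)/2 × 1.5 = 111.9
  [5.5→7.5]: (70.6+56.7)/2 × 2 = 127.3
  Sum = 396.4 µg/L·h

AUC = 396 µg/L·h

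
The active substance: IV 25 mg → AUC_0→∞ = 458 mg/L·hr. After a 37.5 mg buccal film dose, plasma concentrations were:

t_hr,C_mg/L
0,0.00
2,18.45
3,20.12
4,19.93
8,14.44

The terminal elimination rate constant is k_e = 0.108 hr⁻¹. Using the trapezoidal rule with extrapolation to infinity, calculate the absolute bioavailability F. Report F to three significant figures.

F = 0.379

Trapezoidal AUC_0→8 (buccal film):
  [0→2]: (0.00+18.45)/2 × 2 = 18.45
  [2→3]: (18.45+20.12)/2 × 1 = 19.285
  [3→4]: (20.12+19.93)/2 × 1 = 20.025
  [4→8]: (19.93+14.44)/2 × 4 = 68.74
  Sum = 126.5 mg/L·hr
Tail: C_last/k_e = 14.44/0.108 = 133.704
AUC_0→∞ (buccal film) = 126.5 + 133.704 = 260.204 mg/L·hr
F = (AUC_ev/D_ev)/(AUC_iv/D_iv) = (260.204/37.5)/(458/25) = 6.93877/18.32 = 0.3788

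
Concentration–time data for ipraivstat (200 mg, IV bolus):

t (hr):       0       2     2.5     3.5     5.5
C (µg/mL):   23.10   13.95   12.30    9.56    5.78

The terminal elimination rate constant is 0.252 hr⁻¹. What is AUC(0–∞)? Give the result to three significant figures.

AUC = 92.8 µg/mL·hr

Trapezoidal AUC_0→5.5:
  [0→2]: (23.10+13.95)/2 × 2 = 37.05
  [2→2.5]: (13.95+12.30)/2 × 0.5 = 6.5625
  [2.5→3.5]: (12.30+9.56)/2 × 1 = 10.93
  [3.5→5.5]: (9.56+5.78)/2 × 2 = 15.34
  Sum = 69.8825 µg/mL·hr
Extrapolated tail: C_last / k_e = 5.78 / 0.252 = 22.937
AUC_0→∞ = 69.8825 + 22.937 = 92.8195 µg/mL·hr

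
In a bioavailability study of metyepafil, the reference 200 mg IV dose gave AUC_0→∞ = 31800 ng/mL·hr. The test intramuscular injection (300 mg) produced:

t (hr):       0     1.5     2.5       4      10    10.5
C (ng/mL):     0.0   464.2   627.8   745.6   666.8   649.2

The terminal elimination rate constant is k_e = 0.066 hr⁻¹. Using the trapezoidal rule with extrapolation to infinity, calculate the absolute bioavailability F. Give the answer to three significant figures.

Trapezoidal AUC_0→10.5 (intramuscular injection):
  [0→1.5]: (0.0+464.2)/2 × 1.5 = 348.15
  [1.5→2.5]: (464.2+627.8)/2 × 1 = 546.0
  [2.5→4]: (627.8+745.6)/2 × 1.5 = 1030.05
  [4→10]: (745.6+666.8)/2 × 6 = 4237.2
  [10→10.5]: (666.8+649.2)/2 × 0.5 = 329.0
  Sum = 6490.4 ng/mL·hr
Tail: C_last/k_e = 649.2/0.066 = 9836.364
AUC_0→∞ (intramuscular injection) = 6490.4 + 9836.364 = 16326.764 ng/mL·hr
F = (AUC_ev/D_ev)/(AUC_iv/D_iv) = (16326.764/300)/(31800/200) = 54.4225/159 = 0.3423

F = 0.342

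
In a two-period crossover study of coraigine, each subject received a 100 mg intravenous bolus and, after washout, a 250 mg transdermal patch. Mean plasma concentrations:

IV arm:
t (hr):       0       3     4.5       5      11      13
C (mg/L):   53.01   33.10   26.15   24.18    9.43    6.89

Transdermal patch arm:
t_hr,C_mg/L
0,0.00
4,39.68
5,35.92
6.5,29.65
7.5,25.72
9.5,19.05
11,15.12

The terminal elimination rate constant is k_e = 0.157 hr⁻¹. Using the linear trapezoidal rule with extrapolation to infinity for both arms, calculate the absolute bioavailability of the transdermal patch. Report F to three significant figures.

Trapezoidal AUC_0→13 (IV):
  [0→3]: (53.01+33.10)/2 × 3 = 129.165
  [3→4.5]: (33.10+26.15)/2 × 1.5 = 44.4375
  [4.5→5]: (26.15+24.18)/2 × 0.5 = 12.5825
  [5→11]: (24.18+9.43)/2 × 6 = 100.83
  [11→13]: (9.43+6.89)/2 × 2 = 16.32
  Sum = 303.335 mg/L·hr
IV tail: 6.89/0.157 = 43.885; AUC_iv,0→∞ = 303.335 + 43.885 = 347.22 mg/L·hr
Trapezoidal AUC_0→11 (transdermal patch):
  [0→4]: (0.00+39.68)/2 × 4 = 79.36
  [4→5]: (39.68+35.92)/2 × 1 = 37.8
  [5→6.5]: (35.92+29.65)/2 × 1.5 = 49.1775
  [6.5→7.5]: (29.65+25.72)/2 × 1 = 27.685
  [7.5→9.5]: (25.72+19.05)/2 × 2 = 44.77
  [9.5→11]: (19.05+15.12)/2 × 1.5 = 25.6275
  Sum = 264.42 mg/L·hr
transdermal patch tail: 15.12/0.157 = 96.306; AUC_ev,0→∞ = 264.42 + 96.306 = 360.726 mg/L·hr
F = (AUC_ev/D_ev)/(AUC_iv/D_iv) = (360.726/250)/(347.22/100) = 1.442904/3.4722 = 0.4156

F = 0.416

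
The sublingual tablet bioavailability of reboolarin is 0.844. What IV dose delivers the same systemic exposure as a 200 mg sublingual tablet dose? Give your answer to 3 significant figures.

Systemic exposure from an extravascular dose = F × D_ev, so the equivalent IV dose is F × D_ev.
D_iv = F × D_ev = 0.844 × 200 = 168.8 mg

D_iv = 169 mg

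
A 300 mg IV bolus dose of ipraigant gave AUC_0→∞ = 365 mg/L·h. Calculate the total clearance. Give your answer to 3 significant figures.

CL = Dose_iv / AUC_0→∞
   = 300 / 365 = 0.821918 L/h

CL = 0.822 L/h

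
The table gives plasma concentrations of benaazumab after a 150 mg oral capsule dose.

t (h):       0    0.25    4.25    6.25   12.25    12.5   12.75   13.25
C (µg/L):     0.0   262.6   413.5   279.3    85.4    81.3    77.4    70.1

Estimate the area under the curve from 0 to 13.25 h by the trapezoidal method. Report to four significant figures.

AUC = 3249 µg/L·h

Trapezoidal AUC_0→13.25:
  [0→0.25]: (0.0+262.6)/2 × 0.25 = 32.825
  [0.25→4.25]: (262.6+413.5)/2 × 4 = 1352.2
  [4.25→6.25]: (413.5+279.3)/2 × 2 = 692.8
  [6.25→12.25]: (279.3+85.4)/2 × 6 = 1094.1
  [12.25→12.5]: (85.4+81.3)/2 × 0.25 = 20.8375
  [12.5→12.75]: (81.3+77.4)/2 × 0.25 = 19.8375
  [12.75→13.25]: (77.4+70.1)/2 × 0.5 = 36.875
  Sum = 3249.475 µg/L·h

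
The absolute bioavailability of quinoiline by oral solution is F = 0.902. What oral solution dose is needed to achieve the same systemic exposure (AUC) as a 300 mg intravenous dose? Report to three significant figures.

For equal systemic exposure: F × D_ev = D_iv
D_ev = D_iv / F = 300 / 0.902 = 332.594 mg

D_oral = 333 mg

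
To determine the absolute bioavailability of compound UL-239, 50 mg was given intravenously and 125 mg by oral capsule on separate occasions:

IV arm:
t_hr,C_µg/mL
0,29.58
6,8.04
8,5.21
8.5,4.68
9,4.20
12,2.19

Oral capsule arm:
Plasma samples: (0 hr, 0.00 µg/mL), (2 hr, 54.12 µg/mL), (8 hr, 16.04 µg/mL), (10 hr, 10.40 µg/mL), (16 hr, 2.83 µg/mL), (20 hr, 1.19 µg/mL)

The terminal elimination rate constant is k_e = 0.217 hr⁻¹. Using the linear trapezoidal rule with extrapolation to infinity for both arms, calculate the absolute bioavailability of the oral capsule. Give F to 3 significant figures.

F = 0.915

Trapezoidal AUC_0→12 (IV):
  [0→6]: (29.58+8.04)/2 × 6 = 112.86
  [6→8]: (8.04+5.21)/2 × 2 = 13.25
  [8→8.5]: (5.21+4.68)/2 × 0.5 = 2.4725
  [8.5→9]: (4.68+4.20)/2 × 0.5 = 2.22
  [9→12]: (4.20+2.19)/2 × 3 = 9.585
  Sum = 140.3875 µg/mL·hr
IV tail: 2.19/0.217 = 10.092; AUC_iv,0→∞ = 140.3875 + 10.092 = 150.4795 µg/mL·hr
Trapezoidal AUC_0→20 (oral capsule):
  [0→2]: (0.00+54.12)/2 × 2 = 54.12
  [2→8]: (54.12+16.04)/2 × 6 = 210.48
  [8→10]: (16.04+10.40)/2 × 2 = 26.44
  [10→16]: (10.40+2.83)/2 × 6 = 39.69
  [16→20]: (2.83+1.19)/2 × 4 = 8.04
  Sum = 338.77 µg/mL·hr
oral capsule tail: 1.19/0.217 = 5.484; AUC_ev,0→∞ = 338.77 + 5.484 = 344.254 µg/mL·hr
F = (AUC_ev/D_ev)/(AUC_iv/D_iv) = (344.254/125)/(150.4795/50) = 2.754032/3.00959 = 0.9151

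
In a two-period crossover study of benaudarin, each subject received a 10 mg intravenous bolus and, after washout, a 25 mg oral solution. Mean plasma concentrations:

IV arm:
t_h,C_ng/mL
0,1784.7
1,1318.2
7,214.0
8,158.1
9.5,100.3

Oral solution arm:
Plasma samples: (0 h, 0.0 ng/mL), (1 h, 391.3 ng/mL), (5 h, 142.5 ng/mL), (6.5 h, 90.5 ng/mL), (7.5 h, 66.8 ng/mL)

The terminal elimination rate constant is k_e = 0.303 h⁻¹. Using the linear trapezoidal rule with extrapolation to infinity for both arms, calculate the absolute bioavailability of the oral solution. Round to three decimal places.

Trapezoidal AUC_0→9.5 (IV):
  [0→1]: (1784.7+1318.2)/2 × 1 = 1551.45
  [1→7]: (1318.2+214.0)/2 × 6 = 4596.6
  [7→8]: (214.0+158.1)/2 × 1 = 186.05
  [8→9.5]: (158.1+100.3)/2 × 1.5 = 193.8
  Sum = 6527.9 ng/mL·h
IV tail: 100.3/0.303 = 331.023; AUC_iv,0→∞ = 6527.9 + 331.023 = 6858.923 ng/mL·h
Trapezoidal AUC_0→7.5 (oral solution):
  [0→1]: (0.0+391.3)/2 × 1 = 195.65
  [1→5]: (391.3+142.5)/2 × 4 = 1067.6
  [5→6.5]: (142.5+90.5)/2 × 1.5 = 174.75
  [6.5→7.5]: (90.5+66.8)/2 × 1 = 78.65
  Sum = 1516.65 ng/mL·h
oral solution tail: 66.8/0.303 = 220.462; AUC_ev,0→∞ = 1516.65 + 220.462 = 1737.112 ng/mL·h
F = (AUC_ev/D_ev)/(AUC_iv/D_iv) = (1737.112/25)/(6858.923/10) = 69.48448/685.8923 = 0.1013

F = 0.101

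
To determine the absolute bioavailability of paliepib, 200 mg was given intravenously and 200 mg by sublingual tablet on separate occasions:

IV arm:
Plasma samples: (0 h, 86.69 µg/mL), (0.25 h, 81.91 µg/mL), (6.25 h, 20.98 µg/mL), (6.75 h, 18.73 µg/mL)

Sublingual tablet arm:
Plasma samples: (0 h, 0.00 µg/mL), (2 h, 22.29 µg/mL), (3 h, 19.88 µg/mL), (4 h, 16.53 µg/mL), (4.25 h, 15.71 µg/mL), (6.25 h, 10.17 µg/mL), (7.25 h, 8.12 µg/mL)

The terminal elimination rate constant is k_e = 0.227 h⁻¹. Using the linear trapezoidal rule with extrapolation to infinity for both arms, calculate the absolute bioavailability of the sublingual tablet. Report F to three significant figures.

F = 0.323

Trapezoidal AUC_0→6.75 (IV):
  [0→0.25]: (86.69+81.91)/2 × 0.25 = 21.075
  [0.25→6.25]: (81.91+20.98)/2 × 6 = 308.67
  [6.25→6.75]: (20.98+18.73)/2 × 0.5 = 9.9275
  Sum = 339.6725 µg/mL·h
IV tail: 18.73/0.227 = 82.511; AUC_iv,0→∞ = 339.6725 + 82.511 = 422.1835 µg/mL·h
Trapezoidal AUC_0→7.25 (sublingual tablet):
  [0→2]: (0.00+22.29)/2 × 2 = 22.29
  [2→3]: (22.29+19.88)/2 × 1 = 21.085
  [3→4]: (19.88+16.53)/2 × 1 = 18.205
  [4→4.25]: (16.53+15.71)/2 × 0.25 = 4.03
  [4.25→6.25]: (15.71+10.17)/2 × 2 = 25.88
  [6.25→7.25]: (10.17+8.12)/2 × 1 = 9.145
  Sum = 100.635 µg/mL·h
sublingual tablet tail: 8.12/0.227 = 35.771; AUC_ev,0→∞ = 100.635 + 35.771 = 136.406 µg/mL·h
F = (AUC_ev/D_ev)/(AUC_iv/D_iv) = (136.406/200)/(422.1835/200) = 0.68203/2.1109175 = 0.3231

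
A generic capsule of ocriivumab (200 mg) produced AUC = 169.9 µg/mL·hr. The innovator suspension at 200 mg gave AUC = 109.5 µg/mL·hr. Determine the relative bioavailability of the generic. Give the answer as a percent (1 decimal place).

F_rel = (AUC_test/D_test) / (AUC_ref/D_ref)
      = (169.9/200) / (109.5/200)
      = 0.8495 / 0.5475 = 1.5516 = 155.16%

F_rel = 155.2%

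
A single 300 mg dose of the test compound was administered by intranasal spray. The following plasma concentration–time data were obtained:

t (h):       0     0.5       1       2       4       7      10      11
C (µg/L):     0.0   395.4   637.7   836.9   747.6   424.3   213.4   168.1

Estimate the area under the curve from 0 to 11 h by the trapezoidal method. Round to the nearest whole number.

Trapezoidal AUC_0→11:
  [0→0.5]: (0.0+395.4)/2 × 0.5 = 98.85
  [0.5→1]: (395.4+637.7)/2 × 0.5 = 258.275
  [1→2]: (637.7+836.9)/2 × 1 = 737.3
  [2→4]: (836.9+747.6)/2 × 2 = 1584.5
  [4→7]: (747.6+424.3)/2 × 3 = 1757.85
  [7→10]: (424.3+213.4)/2 × 3 = 956.55
  [10→11]: (213.4+168.1)/2 × 1 = 190.75
  Sum = 5584.075 µg/L·h

AUC = 5584 µg/L·h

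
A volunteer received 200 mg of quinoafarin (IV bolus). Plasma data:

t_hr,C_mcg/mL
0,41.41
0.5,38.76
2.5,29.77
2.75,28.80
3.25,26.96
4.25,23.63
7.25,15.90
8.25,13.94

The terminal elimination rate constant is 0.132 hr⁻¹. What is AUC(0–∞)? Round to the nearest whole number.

AUC = 315 mcg/mL·hr

Trapezoidal AUC_0→8.25:
  [0→0.5]: (41.41+38.76)/2 × 0.5 = 20.0425
  [0.5→2.5]: (38.76+29.77)/2 × 2 = 68.53
  [2.5→2.75]: (29.77+28.80)/2 × 0.25 = 7.32125
  [2.75→3.25]: (28.80+26.96)/2 × 0.5 = 13.94
  [3.25→4.25]: (26.96+23.63)/2 × 1 = 25.295
  [4.25→7.25]: (23.63+15.90)/2 × 3 = 59.295
  [7.25→8.25]: (15.90+13.94)/2 × 1 = 14.92
  Sum = 209.34375 mcg/mL·hr
Extrapolated tail: C_last / k_e = 13.94 / 0.132 = 105.606
AUC_0→∞ = 209.34375 + 105.606 = 314.94975 mcg/mL·hr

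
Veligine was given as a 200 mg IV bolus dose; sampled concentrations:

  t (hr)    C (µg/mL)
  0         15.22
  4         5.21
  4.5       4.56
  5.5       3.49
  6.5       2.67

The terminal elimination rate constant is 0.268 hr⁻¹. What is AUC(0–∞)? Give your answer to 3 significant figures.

AUC = 60.4 µg/mL·hr

Trapezoidal AUC_0→6.5:
  [0→4]: (15.22+5.21)/2 × 4 = 40.86
  [4→4.5]: (5.21+4.56)/2 × 0.5 = 2.4425
  [4.5→5.5]: (4.56+3.49)/2 × 1 = 4.025
  [5.5→6.5]: (3.49+2.67)/2 × 1 = 3.08
  Sum = 50.4075 µg/mL·hr
Extrapolated tail: C_last / k_e = 2.67 / 0.268 = 9.963
AUC_0→∞ = 50.4075 + 9.963 = 60.3705 µg/mL·hr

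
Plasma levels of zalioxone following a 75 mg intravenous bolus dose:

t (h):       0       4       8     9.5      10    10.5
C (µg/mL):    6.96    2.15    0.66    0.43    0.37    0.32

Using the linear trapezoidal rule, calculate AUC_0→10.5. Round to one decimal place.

AUC = 25.0 µg/mL·h

Trapezoidal AUC_0→10.5:
  [0→4]: (6.96+2.15)/2 × 4 = 18.22
  [4→8]: (2.15+0.66)/2 × 4 = 5.62
  [8→9.5]: (0.66+0.43)/2 × 1.5 = 0.8175
  [9.5→10]: (0.43+0.37)/2 × 0.5 = 0.2
  [10→10.5]: (0.37+0.32)/2 × 0.5 = 0.1725
  Sum = 25.03 µg/mL·h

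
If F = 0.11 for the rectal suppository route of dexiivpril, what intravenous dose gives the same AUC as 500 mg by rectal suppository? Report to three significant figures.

D_iv = 55.0 mg

Systemic exposure from an extravascular dose = F × D_ev, so the equivalent IV dose is F × D_ev.
D_iv = F × D_ev = 0.11 × 500 = 55 mg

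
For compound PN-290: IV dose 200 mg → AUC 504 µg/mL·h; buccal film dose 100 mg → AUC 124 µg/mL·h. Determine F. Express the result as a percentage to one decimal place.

F = 49.2%

F = (AUC_ev / D_ev) / (AUC_iv / D_iv)
  = (124/100) / (504/200)
  = 1.24 / 2.52 = 0.4921
  = 49.21%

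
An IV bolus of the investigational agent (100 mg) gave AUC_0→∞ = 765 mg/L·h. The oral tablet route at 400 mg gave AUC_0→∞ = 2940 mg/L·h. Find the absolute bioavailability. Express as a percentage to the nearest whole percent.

F = 96%

F = (AUC_ev / D_ev) / (AUC_iv / D_iv)
  = (2940/400) / (765/100)
  = 7.35 / 7.65 = 0.9608
  = 96.08%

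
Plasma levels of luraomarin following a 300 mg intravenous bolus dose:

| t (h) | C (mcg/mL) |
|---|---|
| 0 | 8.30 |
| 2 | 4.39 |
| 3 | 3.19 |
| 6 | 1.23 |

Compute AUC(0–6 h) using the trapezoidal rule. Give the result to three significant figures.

Trapezoidal AUC_0→6:
  [0→2]: (8.30+4.39)/2 × 2 = 12.69
  [2→3]: (4.39+3.19)/2 × 1 = 3.79
  [3→6]: (3.19+1.23)/2 × 3 = 6.63
  Sum = 23.11 mcg/mL·h

AUC = 23.1 mcg/mL·h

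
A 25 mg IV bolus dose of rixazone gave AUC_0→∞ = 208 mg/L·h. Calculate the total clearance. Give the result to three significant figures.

CL = Dose_iv / AUC_0→∞
   = 25 / 208 = 0.120192 L/h

CL = 0.120 L/h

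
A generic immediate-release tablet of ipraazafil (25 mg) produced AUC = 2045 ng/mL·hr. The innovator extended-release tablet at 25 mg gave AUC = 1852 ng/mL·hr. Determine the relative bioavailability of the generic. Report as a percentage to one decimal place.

F_rel = (AUC_test/D_test) / (AUC_ref/D_ref)
      = (2045/25) / (1852/25)
      = 81.8 / 74.08 = 1.1042 = 110.42%

F_rel = 110.4%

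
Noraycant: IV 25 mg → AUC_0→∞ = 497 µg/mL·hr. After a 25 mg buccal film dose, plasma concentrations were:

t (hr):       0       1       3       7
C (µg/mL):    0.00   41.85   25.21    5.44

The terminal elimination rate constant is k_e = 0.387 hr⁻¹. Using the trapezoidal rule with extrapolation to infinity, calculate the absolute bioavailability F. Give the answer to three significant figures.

Trapezoidal AUC_0→7 (buccal film):
  [0→1]: (0.00+41.85)/2 × 1 = 20.925
  [1→3]: (41.85+25.21)/2 × 2 = 67.06
  [3→7]: (25.21+5.44)/2 × 4 = 61.3
  Sum = 149.285 µg/mL·hr
Tail: C_last/k_e = 5.44/0.387 = 14.057
AUC_0→∞ (buccal film) = 149.285 + 14.057 = 163.342 µg/mL·hr
F = (AUC_ev/D_ev)/(AUC_iv/D_iv) = (163.342/25)/(497/25) = 6.53368/19.88 = 0.3287

F = 0.329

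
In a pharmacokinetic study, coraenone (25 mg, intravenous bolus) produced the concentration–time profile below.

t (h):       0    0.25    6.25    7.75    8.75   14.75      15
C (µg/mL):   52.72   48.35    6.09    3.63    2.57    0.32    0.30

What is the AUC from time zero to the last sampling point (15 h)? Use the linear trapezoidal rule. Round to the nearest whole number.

AUC = 195 µg/mL·h

Trapezoidal AUC_0→15:
  [0→0.25]: (52.72+48.35)/2 × 0.25 = 12.63375
  [0.25→6.25]: (48.35+6.09)/2 × 6 = 163.32
  [6.25→7.75]: (6.09+3.63)/2 × 1.5 = 7.29
  [7.75→8.75]: (3.63+2.57)/2 × 1 = 3.1
  [8.75→14.75]: (2.57+0.32)/2 × 6 = 8.67
  [14.75→15]: (0.32+0.30)/2 × 0.25 = 0.0775
  Sum = 195.09125 µg/mL·h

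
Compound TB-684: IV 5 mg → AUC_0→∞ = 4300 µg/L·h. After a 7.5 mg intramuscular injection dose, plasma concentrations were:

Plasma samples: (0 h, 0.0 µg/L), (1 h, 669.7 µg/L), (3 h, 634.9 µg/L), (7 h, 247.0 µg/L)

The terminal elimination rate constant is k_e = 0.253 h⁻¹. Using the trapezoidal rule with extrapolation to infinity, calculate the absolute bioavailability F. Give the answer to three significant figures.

Trapezoidal AUC_0→7 (intramuscular injection):
  [0→1]: (0.0+669.7)/2 × 1 = 334.85
  [1→3]: (669.7+634.9)/2 × 2 = 1304.6
  [3→7]: (634.9+247.0)/2 × 4 = 1763.8
  Sum = 3403.25 µg/L·h
Tail: C_last/k_e = 247.0/0.253 = 976.285
AUC_0→∞ (intramuscular injection) = 3403.25 + 976.285 = 4379.535 µg/L·h
F = (AUC_ev/D_ev)/(AUC_iv/D_iv) = (4379.535/7.5)/(4300/5) = 583.938/860 = 0.6790

F = 0.679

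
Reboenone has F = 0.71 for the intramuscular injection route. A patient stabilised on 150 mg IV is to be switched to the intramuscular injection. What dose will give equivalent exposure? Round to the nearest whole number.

D_intramuscular = 211 mg

For equal systemic exposure: F × D_ev = D_iv
D_ev = D_iv / F = 150 / 0.71 = 211.268 mg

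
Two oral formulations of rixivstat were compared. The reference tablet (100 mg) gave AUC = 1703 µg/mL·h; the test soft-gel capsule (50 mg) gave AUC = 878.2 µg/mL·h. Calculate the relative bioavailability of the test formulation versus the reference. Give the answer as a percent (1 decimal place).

F_rel = 103.1%

F_rel = (AUC_test/D_test) / (AUC_ref/D_ref)
      = (878.2/50) / (1703/100)
      = 17.564 / 17.03 = 1.0314 = 103.14%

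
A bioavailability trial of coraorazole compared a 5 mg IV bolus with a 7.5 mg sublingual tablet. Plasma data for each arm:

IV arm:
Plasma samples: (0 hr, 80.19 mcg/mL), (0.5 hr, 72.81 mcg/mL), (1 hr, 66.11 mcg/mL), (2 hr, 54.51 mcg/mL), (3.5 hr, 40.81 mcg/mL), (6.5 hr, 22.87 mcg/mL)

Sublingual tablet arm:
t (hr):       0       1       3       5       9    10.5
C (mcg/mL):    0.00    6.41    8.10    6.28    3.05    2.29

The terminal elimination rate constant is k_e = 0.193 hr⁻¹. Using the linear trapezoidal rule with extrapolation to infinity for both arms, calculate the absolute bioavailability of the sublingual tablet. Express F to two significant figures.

F = 0.11

Trapezoidal AUC_0→6.5 (IV):
  [0→0.5]: (80.19+72.81)/2 × 0.5 = 38.25
  [0.5→1]: (72.81+66.11)/2 × 0.5 = 34.73
  [1→2]: (66.11+54.51)/2 × 1 = 60.31
  [2→3.5]: (54.51+40.81)/2 × 1.5 = 71.49
  [3.5→6.5]: (40.81+22.87)/2 × 3 = 95.52
  Sum = 300.3 mcg/mL·hr
IV tail: 22.87/0.193 = 118.497; AUC_iv,0→∞ = 300.3 + 118.497 = 418.797 mcg/mL·hr
Trapezoidal AUC_0→10.5 (sublingual tablet):
  [0→1]: (0.00+6.41)/2 × 1 = 3.205
  [1→3]: (6.41+8.10)/2 × 2 = 14.51
  [3→5]: (8.10+6.28)/2 × 2 = 14.38
  [5→9]: (6.28+3.05)/2 × 4 = 18.66
  [9→10.5]: (3.05+2.29)/2 × 1.5 = 4.005
  Sum = 54.76 mcg/mL·hr
sublingual tablet tail: 2.29/0.193 = 11.865; AUC_ev,0→∞ = 54.76 + 11.865 = 66.625 mcg/mL·hr
F = (AUC_ev/D_ev)/(AUC_iv/D_iv) = (66.625/7.5)/(418.797/5) = 8.88333/83.7594 = 0.1061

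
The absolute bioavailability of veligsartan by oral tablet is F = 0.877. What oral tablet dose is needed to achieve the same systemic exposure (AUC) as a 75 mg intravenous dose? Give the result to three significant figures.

D_oral = 85.5 mg

For equal systemic exposure: F × D_ev = D_iv
D_ev = D_iv / F = 75 / 0.877 = 85.5188 mg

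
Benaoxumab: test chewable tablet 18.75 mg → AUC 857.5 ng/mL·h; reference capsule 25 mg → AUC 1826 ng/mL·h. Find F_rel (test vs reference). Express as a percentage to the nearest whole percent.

F_rel = (AUC_test/D_test) / (AUC_ref/D_ref)
      = (857.5/18.75) / (1826/25)
      = 45.7333 / 73.04 = 0.6261 = 62.61%

F_rel = 63%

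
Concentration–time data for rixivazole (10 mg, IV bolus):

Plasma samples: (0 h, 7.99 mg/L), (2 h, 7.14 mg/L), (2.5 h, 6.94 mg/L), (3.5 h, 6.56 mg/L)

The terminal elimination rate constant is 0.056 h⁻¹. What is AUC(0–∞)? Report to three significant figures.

Trapezoidal AUC_0→3.5:
  [0→2]: (7.99+7.14)/2 × 2 = 15.13
  [2→2.5]: (7.14+6.94)/2 × 0.5 = 3.52
  [2.5→3.5]: (6.94+6.56)/2 × 1 = 6.75
  Sum = 25.4 mg/L·h
Extrapolated tail: C_last / k_e = 6.56 / 0.056 = 117.143
AUC_0→∞ = 25.4 + 117.143 = 142.543 mg/L·h

AUC = 143 mg/L·h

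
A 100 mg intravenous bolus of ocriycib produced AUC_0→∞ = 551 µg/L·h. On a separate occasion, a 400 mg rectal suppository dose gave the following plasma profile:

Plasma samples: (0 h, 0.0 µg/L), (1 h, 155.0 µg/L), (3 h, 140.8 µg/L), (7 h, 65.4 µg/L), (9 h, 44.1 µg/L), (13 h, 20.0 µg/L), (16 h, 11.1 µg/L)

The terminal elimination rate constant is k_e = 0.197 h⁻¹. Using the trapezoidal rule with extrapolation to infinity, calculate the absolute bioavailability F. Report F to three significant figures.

Trapezoidal AUC_0→16 (rectal suppository):
  [0→1]: (0.0+155.0)/2 × 1 = 77.5
  [1→3]: (155.0+140.8)/2 × 2 = 295.8
  [3→7]: (140.8+65.4)/2 × 4 = 412.4
  [7→9]: (65.4+44.1)/2 × 2 = 109.5
  [9→13]: (44.1+20.0)/2 × 4 = 128.2
  [13→16]: (20.0+11.1)/2 × 3 = 46.65
  Sum = 1070.05 µg/L·h
Tail: C_last/k_e = 11.1/0.197 = 56.345
AUC_0→∞ (rectal suppository) = 1070.05 + 56.345 = 1126.395 µg/L·h
F = (AUC_ev/D_ev)/(AUC_iv/D_iv) = (1126.395/400)/(551/100) = 2.8159875/5.51 = 0.5111

F = 0.511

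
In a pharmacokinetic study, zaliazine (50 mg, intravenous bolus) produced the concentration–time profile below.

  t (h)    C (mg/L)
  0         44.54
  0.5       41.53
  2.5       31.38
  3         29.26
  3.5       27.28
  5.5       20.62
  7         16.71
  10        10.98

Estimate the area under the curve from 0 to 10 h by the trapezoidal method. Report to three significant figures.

Trapezoidal AUC_0→10:
  [0→0.5]: (44.54+41.53)/2 × 0.5 = 21.5175
  [0.5→2.5]: (41.53+31.38)/2 × 2 = 72.91
  [2.5→3]: (31.38+29.26)/2 × 0.5 = 15.16
  [3→3.5]: (29.26+27.28)/2 × 0.5 = 14.135
  [3.5→5.5]: (27.28+20.62)/2 × 2 = 47.9
  [5.5→7]: (20.62+16.71)/2 × 1.5 = 27.9975
  [7→10]: (16.71+10.98)/2 × 3 = 41.535
  Sum = 241.155 mg/L·h

AUC = 241 mg/L·h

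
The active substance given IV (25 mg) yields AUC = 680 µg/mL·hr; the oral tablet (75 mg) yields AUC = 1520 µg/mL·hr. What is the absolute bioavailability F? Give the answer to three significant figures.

F = 0.745

F = (AUC_ev / D_ev) / (AUC_iv / D_iv)
  = (1520/75) / (680/25)
  = 20.2667 / 27.2 = 0.7451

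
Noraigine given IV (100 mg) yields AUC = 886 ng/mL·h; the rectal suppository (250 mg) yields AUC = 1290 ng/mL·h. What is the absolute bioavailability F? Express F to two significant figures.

F = (AUC_ev / D_ev) / (AUC_iv / D_iv)
  = (1290/250) / (886/100)
  = 5.16 / 8.86 = 0.5824

F = 0.58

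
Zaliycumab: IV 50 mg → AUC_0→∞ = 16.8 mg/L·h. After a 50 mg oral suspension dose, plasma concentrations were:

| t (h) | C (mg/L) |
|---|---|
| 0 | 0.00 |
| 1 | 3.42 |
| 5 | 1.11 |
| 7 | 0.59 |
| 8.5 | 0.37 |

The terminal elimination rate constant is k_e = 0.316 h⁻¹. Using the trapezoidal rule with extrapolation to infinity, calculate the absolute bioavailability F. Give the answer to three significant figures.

F = 0.855

Trapezoidal AUC_0→8.5 (oral suspension):
  [0→1]: (0.00+3.42)/2 × 1 = 1.71
  [1→5]: (3.42+1.11)/2 × 4 = 9.06
  [5→7]: (1.11+0.59)/2 × 2 = 1.7
  [7→8.5]: (0.59+0.37)/2 × 1.5 = 0.72
  Sum = 13.19 mg/L·h
Tail: C_last/k_e = 0.37/0.316 = 1.171
AUC_0→∞ (oral suspension) = 13.19 + 1.171 = 14.361 mg/L·h
F = (AUC_ev/D_ev)/(AUC_iv/D_iv) = (14.361/50)/(16.8/50) = 0.28722/0.336 = 0.8548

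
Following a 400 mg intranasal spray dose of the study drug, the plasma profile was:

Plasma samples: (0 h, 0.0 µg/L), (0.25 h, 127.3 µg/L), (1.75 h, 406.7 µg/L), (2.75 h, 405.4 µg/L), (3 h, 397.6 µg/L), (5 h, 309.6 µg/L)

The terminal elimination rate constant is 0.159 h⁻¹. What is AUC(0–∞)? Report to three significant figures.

AUC = 3580 µg/L·h

Trapezoidal AUC_0→5:
  [0→0.25]: (0.0+127.3)/2 × 0.25 = 15.9125
  [0.25→1.75]: (127.3+406.7)/2 × 1.5 = 400.5
  [1.75→2.75]: (406.7+405.4)/2 × 1 = 406.05
  [2.75→3]: (405.4+397.6)/2 × 0.25 = 100.375
  [3→5]: (397.6+309.6)/2 × 2 = 707.2
  Sum = 1630.0375 µg/L·h
Extrapolated tail: C_last / k_e = 309.6 / 0.159 = 1947.170
AUC_0→∞ = 1630.0375 + 1947.170 = 3577.2075 µg/L·h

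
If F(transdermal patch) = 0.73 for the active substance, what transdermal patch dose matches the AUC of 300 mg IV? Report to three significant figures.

D_transdermal = 411 mg

For equal systemic exposure: F × D_ev = D_iv
D_ev = D_iv / F = 300 / 0.73 = 410.959 mg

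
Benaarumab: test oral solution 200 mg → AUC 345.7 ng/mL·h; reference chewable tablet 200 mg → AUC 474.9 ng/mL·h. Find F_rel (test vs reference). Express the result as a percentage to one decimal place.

F_rel = 72.8%

F_rel = (AUC_test/D_test) / (AUC_ref/D_ref)
      = (345.7/200) / (474.9/200)
      = 1.7285 / 2.3745 = 0.7279 = 72.79%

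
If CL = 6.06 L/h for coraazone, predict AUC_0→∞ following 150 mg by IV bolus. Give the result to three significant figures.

AUC_0→∞ = Dose_iv / CL
        = 150 / 6.06 = 24.7525 mg/L·h

AUC = 24.8 mg/L·h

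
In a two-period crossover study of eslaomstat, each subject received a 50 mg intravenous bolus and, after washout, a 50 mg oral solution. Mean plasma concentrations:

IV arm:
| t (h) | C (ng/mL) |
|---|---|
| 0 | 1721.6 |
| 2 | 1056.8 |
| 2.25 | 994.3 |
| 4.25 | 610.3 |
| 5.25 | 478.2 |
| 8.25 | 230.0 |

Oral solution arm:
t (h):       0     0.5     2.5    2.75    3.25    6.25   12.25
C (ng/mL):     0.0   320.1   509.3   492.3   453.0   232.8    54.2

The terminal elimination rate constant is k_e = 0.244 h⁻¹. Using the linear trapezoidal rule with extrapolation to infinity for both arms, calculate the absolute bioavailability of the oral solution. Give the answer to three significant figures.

F = 0.471

Trapezoidal AUC_0→8.25 (IV):
  [0→2]: (1721.6+1056.8)/2 × 2 = 2778.4
  [2→2.25]: (1056.8+994.3)/2 × 0.25 = 256.3875
  [2.25→4.25]: (994.3+610.3)/2 × 2 = 1604.6
  [4.25→5.25]: (610.3+478.2)/2 × 1 = 544.25
  [5.25→8.25]: (478.2+230.0)/2 × 3 = 1062.3
  Sum = 6245.9375 ng/mL·h
IV tail: 230.0/0.244 = 942.623; AUC_iv,0→∞ = 6245.9375 + 942.623 = 7188.5605 ng/mL·h
Trapezoidal AUC_0→12.25 (oral solution):
  [0→0.5]: (0.0+320.1)/2 × 0.5 = 80.025
  [0.5→2.5]: (320.1+509.3)/2 × 2 = 829.4
  [2.5→2.75]: (509.3+492.3)/2 × 0.25 = 125.2
  [2.75→3.25]: (492.3+453.0)/2 × 0.5 = 236.325
  [3.25→6.25]: (453.0+232.8)/2 × 3 = 1028.7
  [6.25→12.25]: (232.8+54.2)/2 × 6 = 861.0
  Sum = 3160.65 ng/mL·h
oral solution tail: 54.2/0.244 = 222.131; AUC_ev,0→∞ = 3160.65 + 222.131 = 3382.781 ng/mL·h
F = (AUC_ev/D_ev)/(AUC_iv/D_iv) = (3382.781/50)/(7188.5605/50) = 67.65562/143.77121 = 0.4706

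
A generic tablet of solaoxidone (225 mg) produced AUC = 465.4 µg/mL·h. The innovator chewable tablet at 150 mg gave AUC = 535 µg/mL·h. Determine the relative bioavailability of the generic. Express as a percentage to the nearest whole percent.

F_rel = 58%

F_rel = (AUC_test/D_test) / (AUC_ref/D_ref)
      = (465.4/225) / (535/150)
      = 2.06844 / 3.56667 = 0.5799 = 57.99%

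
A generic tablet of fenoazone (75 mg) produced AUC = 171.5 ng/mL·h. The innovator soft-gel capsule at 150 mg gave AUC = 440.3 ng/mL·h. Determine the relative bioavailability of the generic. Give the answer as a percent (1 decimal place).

F_rel = (AUC_test/D_test) / (AUC_ref/D_ref)
      = (171.5/75) / (440.3/150)
      = 2.28667 / 2.93533 = 0.7790 = 77.90%

F_rel = 77.9%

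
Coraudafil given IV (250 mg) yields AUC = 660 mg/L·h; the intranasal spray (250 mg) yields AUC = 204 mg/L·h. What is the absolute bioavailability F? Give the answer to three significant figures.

F = (AUC_ev / D_ev) / (AUC_iv / D_iv)
  = (204/250) / (660/250)
  = 0.816 / 2.64 = 0.3091

F = 0.309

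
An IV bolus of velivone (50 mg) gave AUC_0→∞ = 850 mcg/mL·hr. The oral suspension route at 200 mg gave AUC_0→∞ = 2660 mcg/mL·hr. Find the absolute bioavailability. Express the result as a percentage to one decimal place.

F = 78.2%

F = (AUC_ev / D_ev) / (AUC_iv / D_iv)
  = (2660/200) / (850/50)
  = 13.3 / 17 = 0.7824
  = 78.24%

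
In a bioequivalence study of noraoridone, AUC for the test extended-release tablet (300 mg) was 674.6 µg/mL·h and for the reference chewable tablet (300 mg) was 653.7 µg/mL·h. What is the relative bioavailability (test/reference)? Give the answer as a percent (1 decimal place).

F_rel = (AUC_test/D_test) / (AUC_ref/D_ref)
      = (674.6/300) / (653.7/300)
      = 2.24867 / 2.179 = 1.0320 = 103.20%

F_rel = 103.2%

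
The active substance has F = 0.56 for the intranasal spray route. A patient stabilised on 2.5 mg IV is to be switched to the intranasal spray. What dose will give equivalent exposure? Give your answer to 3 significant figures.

For equal systemic exposure: F × D_ev = D_iv
D_ev = D_iv / F = 2.5 / 0.56 = 4.46429 mg

D_intranasal = 4.46 mg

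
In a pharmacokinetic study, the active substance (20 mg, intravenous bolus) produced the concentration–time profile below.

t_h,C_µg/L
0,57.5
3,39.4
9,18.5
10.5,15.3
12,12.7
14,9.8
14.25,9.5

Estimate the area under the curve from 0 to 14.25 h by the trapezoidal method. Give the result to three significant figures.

AUC = 390 µg/L·h

Trapezoidal AUC_0→14.25:
  [0→3]: (57.5+39.4)/2 × 3 = 145.35
  [3→9]: (39.4+18.5)/2 × 6 = 173.7
  [9→10.5]: (18.5+15.3)/2 × 1.5 = 25.35
  [10.5→12]: (15.3+12.7)/2 × 1.5 = 21.0
  [12→14]: (12.7+9.8)/2 × 2 = 22.5
  [14→14.25]: (9.8+9.5)/2 × 0.25 = 2.4125
  Sum = 390.3125 µg/L·h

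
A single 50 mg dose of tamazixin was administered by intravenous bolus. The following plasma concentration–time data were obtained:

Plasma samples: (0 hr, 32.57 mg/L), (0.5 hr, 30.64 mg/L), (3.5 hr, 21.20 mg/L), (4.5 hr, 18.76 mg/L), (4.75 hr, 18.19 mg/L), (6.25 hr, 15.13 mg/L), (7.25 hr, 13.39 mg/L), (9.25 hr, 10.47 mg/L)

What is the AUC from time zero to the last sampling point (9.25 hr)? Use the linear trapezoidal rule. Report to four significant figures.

Trapezoidal AUC_0→9.25:
  [0→0.5]: (32.57+30.64)/2 × 0.5 = 15.8025
  [0.5→3.5]: (30.64+21.20)/2 × 3 = 77.76
  [3.5→4.5]: (21.20+18.76)/2 × 1 = 19.98
  [4.5→4.75]: (18.76+18.19)/2 × 0.25 = 4.61875
  [4.75→6.25]: (18.19+15.13)/2 × 1.5 = 24.99
  [6.25→7.25]: (15.13+13.39)/2 × 1 = 14.26
  [7.25→9.25]: (13.39+10.47)/2 × 2 = 23.86
  Sum = 181.27125 mg/L·hr

AUC = 181.3 mg/L·hr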